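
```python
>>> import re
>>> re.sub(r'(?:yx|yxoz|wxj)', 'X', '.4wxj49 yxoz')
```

'.4X49 Xoz'

Alternation tries branches left to right and keeps the first one that lets the overall match succeed at that position.
Every occurrence is swapped for 'X'.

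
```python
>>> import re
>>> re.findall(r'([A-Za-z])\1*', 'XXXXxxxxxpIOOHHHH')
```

['X', 'x', 'p', 'I', 'O', 'H']

`\1` has to match the exact text group 1 already captured.
Because there's exactly one group, `findall` drops the full match and keeps group 1 from each hit.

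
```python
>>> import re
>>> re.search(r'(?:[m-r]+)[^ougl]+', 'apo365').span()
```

(1, 6)

Pattern: one or more of a character in [m-r] (non-capturing group); then one or more of any character except [ougl].
`re.search` scans for the first position where the pattern succeeds.
The match spans [1:6] → 'po365'.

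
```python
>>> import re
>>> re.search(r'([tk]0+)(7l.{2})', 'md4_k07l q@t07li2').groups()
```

('k0', '7l q')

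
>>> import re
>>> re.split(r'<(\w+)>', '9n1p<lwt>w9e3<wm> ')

['9n1p', 'lwt', 'w9e3', 'wm', ' ']

Matches to split on: at [4:9] → '<lwt>'; at [13:17] → '<wm>'.
With a capturing group present, the delimiter's captured portion is kept in the result list.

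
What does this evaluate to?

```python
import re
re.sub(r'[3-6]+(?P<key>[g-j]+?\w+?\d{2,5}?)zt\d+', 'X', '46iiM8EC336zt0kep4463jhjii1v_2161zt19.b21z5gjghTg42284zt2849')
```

'XkepX.b21zX'

Pattern: one or more of a character in [3-6]; then one or more of a character in [g-j] (lazy), then one or more of a word character (lazy), then 2 to 5 of a digit (lazy) (captured as 'key'); then the literal 'zt', then one or more of a digit.
`sub` substitutes 'X' at each match site.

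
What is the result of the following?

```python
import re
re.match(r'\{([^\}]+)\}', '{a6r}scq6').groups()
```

('a6r',)

With `match`, the pattern is implicitly anchored at the beginning.
The match spans [0:5] → '{a6r}'.
Captured: group 1 = 'a6r'.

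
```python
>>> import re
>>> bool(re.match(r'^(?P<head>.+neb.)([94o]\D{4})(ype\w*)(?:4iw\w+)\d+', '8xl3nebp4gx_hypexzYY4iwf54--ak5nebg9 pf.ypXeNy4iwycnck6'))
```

True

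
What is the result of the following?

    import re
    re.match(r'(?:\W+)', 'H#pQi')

None

The pattern matches one or more of a non-word character (non-capturing group).
`re.match` won't scan ahead — the pattern has to work from the very first character.
Here position 0 doesn't satisfy it, so the call returns None.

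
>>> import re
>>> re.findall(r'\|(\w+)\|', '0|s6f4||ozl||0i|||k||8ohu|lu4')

['s6f4', 'ozl', '0i', 'k', '8ohu']

Walking the string: at [1:7] match '|s6f4|', group 1 = 's6f4'; at [7:12] match '|ozl|', group 1 = 'ozl'; at [12:16] match '|0i|', group 1 = '0i'; at [17:20] match '|k|', group 1 = 'k'; at [20:26] match '|8ohu|', group 1 = '8ohu'.
One capturing group, so `findall` returns just the captured substring from each match — 5 in all.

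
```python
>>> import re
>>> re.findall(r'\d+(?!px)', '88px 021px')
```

Because the assertion is negative and zero-width, positions next to the forbidden text are skipped.
Matches: at [0:1] → '8'; at [5:7] → '02'.
`findall` yields the raw match text (2 of them) because the pattern has no groups.

['8', '02']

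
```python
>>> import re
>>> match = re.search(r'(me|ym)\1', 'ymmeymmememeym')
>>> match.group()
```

'meme'

`\1` has to match the exact text group 1 already captured.
`search` walks the string left to right and returns the first match it finds.
The match spans [6:10] → 'meme'.
Captured: group 1 = 'me'.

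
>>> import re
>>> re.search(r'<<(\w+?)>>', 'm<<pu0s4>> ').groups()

('pu0s4',)

Unlike `match`, `search` isn't anchored — it looks for the pattern anywhere in the string.
The match spans [1:10] → '<<pu0s4>>'.
Captured: group 1 = 'pu0s4'.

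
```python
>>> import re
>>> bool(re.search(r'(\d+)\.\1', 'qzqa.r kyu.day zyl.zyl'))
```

False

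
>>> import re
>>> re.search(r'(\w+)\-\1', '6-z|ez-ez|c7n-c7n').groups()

The match spans [4:9] → 'ez-ez'.
Captured: group 1 = 'ez'.

('ez',)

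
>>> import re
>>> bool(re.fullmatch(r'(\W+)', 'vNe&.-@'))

False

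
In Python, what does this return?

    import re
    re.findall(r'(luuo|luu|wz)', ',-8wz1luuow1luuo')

['wz', 'luuo', 'luuo']

Alternation isn't longest-match — the leftmost alternative that fits at this position is chosen.
Matches: at [3:5] match 'wz', group 1 = 'wz'; at [6:10] match 'luuo', group 1 = 'luuo'; at [12:16] match 'luuo', group 1 = 'luuo'.
`findall` collects group 1 from each match (3 total).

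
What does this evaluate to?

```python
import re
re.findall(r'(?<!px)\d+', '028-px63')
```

['028', '3']

A negative assertion filters positions out without eating any characters.
No capturing groups, so `findall` returns the 2 full match strings.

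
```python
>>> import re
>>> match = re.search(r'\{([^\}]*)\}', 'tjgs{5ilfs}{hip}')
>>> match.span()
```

(4, 11)

The match spans [4:11] → '{5ilfs}'.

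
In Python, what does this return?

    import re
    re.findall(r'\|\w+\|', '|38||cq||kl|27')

['|38|', '|cq|', '|kl|']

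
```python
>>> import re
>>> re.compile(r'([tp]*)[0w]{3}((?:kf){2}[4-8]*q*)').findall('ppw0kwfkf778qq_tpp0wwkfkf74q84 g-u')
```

[('tpp', 'kfkf74q')]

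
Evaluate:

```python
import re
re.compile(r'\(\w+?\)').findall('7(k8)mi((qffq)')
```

['(k8)', '(qffq)']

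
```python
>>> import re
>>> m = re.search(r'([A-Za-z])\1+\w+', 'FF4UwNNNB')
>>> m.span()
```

(0, 9)

`\1` is not a pattern — it's the concrete string captured by group 1, re-applied verbatim.
`re.search` scans for the first position where the pattern succeeds.
The match spans [0:9] → 'FF4UwNNNB'.
Captured: group 1 = 'F'.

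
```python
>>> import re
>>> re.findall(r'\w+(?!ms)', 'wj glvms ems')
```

Because the assertion is negative and zero-width, positions next to the forbidden text are skipped.
Walking the string: at [0:2] → 'wj'; at [3:8] → 'glvms'; at [9:12] → 'ems'.
With no groups in the pattern, `findall` gives back each whole match — 3 here.

['wj', 'glvms', 'ems']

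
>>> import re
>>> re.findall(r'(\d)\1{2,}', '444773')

['4']

After group 1 captures some text, `\1` only succeeds where that same text appears again.
Walking the string: at [0:3] match '444', group 1 = '4'.
`findall` collects group 1 from the one match (1 total).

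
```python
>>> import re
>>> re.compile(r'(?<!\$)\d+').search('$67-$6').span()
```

(2, 3)

The negative lookaround is zero-width — it rules out positions where the adjacent text would match, without consuming anything.
The match spans [2:3] → '7'.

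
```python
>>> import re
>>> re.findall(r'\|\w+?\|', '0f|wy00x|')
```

['|wy00x|']

Walking the string: at [2:9] → '|wy00x|'.
Since nothing is captured, `findall` lists the 1 matched substring directly.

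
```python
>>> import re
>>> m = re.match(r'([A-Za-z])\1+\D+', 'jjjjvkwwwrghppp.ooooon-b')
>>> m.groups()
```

The match spans [0:24] → 'jjjjvkwwwrghppp.ooooon-b'.
Captured: group 1 = 'j'.

('j',)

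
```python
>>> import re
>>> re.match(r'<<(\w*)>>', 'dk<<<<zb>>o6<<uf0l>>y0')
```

None

`match` is anchored at position 0; if the pattern doesn't fit there, it returns None.
Here the string doesn't start with a match, so the call returns None.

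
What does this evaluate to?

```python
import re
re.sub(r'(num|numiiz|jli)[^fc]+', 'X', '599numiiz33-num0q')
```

Matches: at [3:17] → 'numiiz33-num0q'.
`sub` substitutes 'X' at each match site.

'599X'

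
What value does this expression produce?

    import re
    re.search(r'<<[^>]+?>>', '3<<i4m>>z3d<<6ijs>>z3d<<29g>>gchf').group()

The match spans [1:8] → '<<i4m>>'.

'<<i4m>>'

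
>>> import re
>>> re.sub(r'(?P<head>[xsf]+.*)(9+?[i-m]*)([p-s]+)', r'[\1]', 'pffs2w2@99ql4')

The pattern matches one or more of one of [xsf], then zero or more of any character (captured as 'head'); then one or more of the literal '9' (lazy), then zero or more of a character in [i-m] (captured); then one or more of a character in [p-s] (captured).
Matches: at [1:11] → 'ffs2w2@99q'.
The replacement refers to a captured group, so each match is rewritten using its own captured text.

'p[ffs2w2@9]l4'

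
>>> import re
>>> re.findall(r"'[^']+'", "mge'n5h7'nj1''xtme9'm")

Scanning left to right: at [3:9] → "'n5h7'"; at [13:20] → "'xtme9'".
Since nothing is captured, `findall` lists the 2 matched substrings directly.

["'n5h7'", "'xtme9'"]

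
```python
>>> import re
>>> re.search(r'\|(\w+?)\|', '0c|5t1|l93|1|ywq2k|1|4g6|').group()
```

'|5t1|'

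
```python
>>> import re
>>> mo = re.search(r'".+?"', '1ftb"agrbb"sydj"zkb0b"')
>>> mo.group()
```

`re.search` tries every starting position until one works.
The match spans [4:11] → '"agrbb"'.

'"agrbb"'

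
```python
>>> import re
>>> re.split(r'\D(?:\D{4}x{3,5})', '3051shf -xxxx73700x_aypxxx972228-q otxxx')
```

['3051', '73700', '972228', '']

Pattern: a non-digit; then exactly 4 of a non-digit, then 3 to 5 of a literal 'x' (non-capturing group).
The string is cut at each match, leaving 4 pieces.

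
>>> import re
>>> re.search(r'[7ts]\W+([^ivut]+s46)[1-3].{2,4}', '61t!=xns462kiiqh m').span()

(2, 15)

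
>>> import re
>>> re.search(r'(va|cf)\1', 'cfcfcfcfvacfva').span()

`\1` is not a pattern — it's the concrete string captured by group 1, re-applied verbatim.
`search` walks the string left to right and returns the first match it finds.
The match spans [0:4] → 'cfcf'.
Captured: group 1 = 'cf'.

(0, 4)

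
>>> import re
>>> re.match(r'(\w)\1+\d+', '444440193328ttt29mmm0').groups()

('4',)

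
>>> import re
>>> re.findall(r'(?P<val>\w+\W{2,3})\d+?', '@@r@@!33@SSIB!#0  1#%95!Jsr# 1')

['r@@!', 'SSIB!#', '1#%', 'Jsr# ']

Pattern: one or more of a word character, then 2 to 3 of a non-word character (captured as 'val'); then one or more of a digit (lazy).
Matches: at [2:7] match 'r@@!3', group 1 = 'r@@!'; at [9:16] match 'SSIB!#0', group 1 = 'SSIB!#'; at [18:22] match '1#%9', group 1 = '1#%'; at [24:30] match 'Jsr# 1', group 1 = 'Jsr# '.
With a single group, `findall` returns only what that group captured — 4 items.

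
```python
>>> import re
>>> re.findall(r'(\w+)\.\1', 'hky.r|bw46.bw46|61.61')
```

['bw46', '61']

A backreference is literal: `\1` must see the identical characters the first group matched.
Scanning left to right: at [6:15] match 'bw46.bw46', group 1 = 'bw46'; at [16:21] match '61.61', group 1 = '61'.
`findall` collects group 1 from each match (2 total).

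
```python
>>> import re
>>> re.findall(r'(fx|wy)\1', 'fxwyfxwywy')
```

A backreference is literal: `\1` must see the identical characters the first group matched.
Scanning left to right: at [6:10] match 'wywy', group 1 = 'wy'.
One capturing group, so `findall` returns just the captured substring from the one match — 1 in all.

['wy']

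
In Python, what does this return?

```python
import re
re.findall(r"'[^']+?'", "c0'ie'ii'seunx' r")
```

["'ie'", "'seunx'"]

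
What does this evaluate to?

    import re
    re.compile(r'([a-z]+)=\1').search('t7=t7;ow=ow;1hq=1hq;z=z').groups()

('ow',)

`\1` is not a pattern — it's the concrete string captured by group 1, re-applied verbatim.
`re.search` scans for the first position where the pattern succeeds.
The match spans [6:11] → 'ow=ow'.
Captured: group 1 = 'ow'.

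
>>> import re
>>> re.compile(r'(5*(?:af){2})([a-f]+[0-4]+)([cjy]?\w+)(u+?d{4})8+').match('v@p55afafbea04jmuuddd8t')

None

Pattern: zero or more of a literal '5', then the literal 'af' repeated 2 times (captured); then one or more of a character in [a-f], then one or more of a character in [0-4] (captured); then optionally one of [cjy], then one or more of a word character (captured); then one or more of the literal 'u' (lazy), then exactly 4 of a literal 'd' (captured); then one or more of a literal '8'.
With `match`, the pattern is implicitly anchored at the beginning.
Here the pattern fails at index 0, so the call returns None.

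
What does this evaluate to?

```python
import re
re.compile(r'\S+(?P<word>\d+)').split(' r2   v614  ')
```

[' ', '2', '   ', '4', '  ']

This matches one or more of a non-whitespace character; then one or more of a digit (captured as 'word').
Matches to split on: at [1:3] → 'r2'; at [6:10] → 'v614'.
`re.split` interleaves the captured-group text with the surrounding fragments.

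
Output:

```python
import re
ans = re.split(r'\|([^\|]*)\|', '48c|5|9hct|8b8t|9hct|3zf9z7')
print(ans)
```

['48c', '5', '9hct', '8b8t', '9hct|3zf9z7']

Matches to split on: at [3:6] → '|5|'; at [10:16] → '|8b8t|'.
The group in the pattern means `split` returns the separators' captures alongside the pieces.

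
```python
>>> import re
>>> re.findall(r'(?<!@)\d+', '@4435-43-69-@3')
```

A negative assertion filters positions out without eating any characters.
Walking the string: at [2:5] → '435'; at [6:8] → '43'; at [9:11] → '69'.
Since nothing is captured, `findall` lists the 3 matched substrings directly.

['435', '43', '69']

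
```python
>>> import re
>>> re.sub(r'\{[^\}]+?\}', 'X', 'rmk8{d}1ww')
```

'rmk8X1ww'

Matches: at [4:7] → '{d}'.
`sub` substitutes 'X' at each match site.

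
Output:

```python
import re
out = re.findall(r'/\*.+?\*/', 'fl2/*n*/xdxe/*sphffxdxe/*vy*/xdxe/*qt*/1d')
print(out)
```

Because the quantifier is non-greedy, it stops expanding at the earliest point where the rest of the pattern can succeed.
Matches: at [3:8] → '/*n*/'; at [12:29] → '/*sphffxdxe/*vy*/'; at [33:39] → '/*qt*/'.
No capturing groups, so `findall` returns the 3 full match strings.

['/*n*/', '/*sphffxdxe/*vy*/', '/*qt*/']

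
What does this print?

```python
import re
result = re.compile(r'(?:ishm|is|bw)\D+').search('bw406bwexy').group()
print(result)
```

The match spans [5:10] → 'bwexy'.

bwexy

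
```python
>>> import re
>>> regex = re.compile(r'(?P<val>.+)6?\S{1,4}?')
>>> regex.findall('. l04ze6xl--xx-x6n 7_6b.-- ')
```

['. l04ze6xl--xx-x6n 7_6b.-']

With a single group, `findall` returns only what that group captured — 1 item.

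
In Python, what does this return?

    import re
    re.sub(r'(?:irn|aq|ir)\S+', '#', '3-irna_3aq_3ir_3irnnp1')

'3-#'

Matches: at [2:22] → 'irna_3aq_3ir_3irnnp1'.
Each match is replaced by '#'.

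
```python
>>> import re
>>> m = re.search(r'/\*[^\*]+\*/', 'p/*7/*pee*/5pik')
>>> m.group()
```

'/*pee*/'

`search` walks the string left to right and returns the first match it finds.
The match spans [4:11] → '/*pee*/'.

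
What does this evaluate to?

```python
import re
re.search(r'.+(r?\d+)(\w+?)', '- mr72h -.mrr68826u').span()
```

(0, 19)

The pattern matches one or more of any character; then optionally the literal 'r', then one or more of a digit (captured); then one or more of a word character (lazy) (captured).
The match spans [0:19] → '- mr72h -.mrr68826u'.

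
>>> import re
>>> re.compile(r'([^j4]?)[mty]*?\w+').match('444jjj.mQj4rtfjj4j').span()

This matches optionally any character except [j4] (captured); then zero or more of one of [mty] (lazy), then one or more of a word character.
`re.match` won't scan ahead — the pattern has to work from the very first character.
The match spans [0:6] → '444jjj'.
Captured: group 1 = ''.

(0, 6)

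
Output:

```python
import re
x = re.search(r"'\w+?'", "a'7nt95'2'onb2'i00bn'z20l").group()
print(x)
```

`re.search` tries every starting position until one works.
The match spans [1:8] → "'7nt95'".

'7nt95'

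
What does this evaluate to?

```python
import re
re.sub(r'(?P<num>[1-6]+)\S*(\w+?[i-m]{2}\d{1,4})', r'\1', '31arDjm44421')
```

Pattern: one or more of a character in [1-6] (captured as 'num'); then zero or more of a non-whitespace character; then one or more of a word character (lazy), then exactly 2 of a character in [i-m], then 1 to 4 of a digit (captured).
Matches: at [0:11] → '31arDjm4442'.
`\1` in the replacement pulls in group 1's text for each match.

'311'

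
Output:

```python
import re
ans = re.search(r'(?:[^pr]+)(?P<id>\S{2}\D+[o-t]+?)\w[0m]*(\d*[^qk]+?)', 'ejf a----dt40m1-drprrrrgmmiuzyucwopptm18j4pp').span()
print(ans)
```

With the lazy modifier that quantifier settles for the fewest repetitions that let the rest of the pattern succeed (the atoms after it are unaffected and can still be greedy).
The match spans [0:41] → 'ejf a----dt40m1-drprrrrgmmiuzyucwopptm18j'.

(0, 41)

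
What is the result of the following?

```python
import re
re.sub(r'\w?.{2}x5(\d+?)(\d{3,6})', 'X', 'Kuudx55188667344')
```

Because the quantifier is non-greedy, it stops expanding at the earliest point where the rest of the pattern can succeed.
`sub` substitutes 'X' at each match site.

'KX344'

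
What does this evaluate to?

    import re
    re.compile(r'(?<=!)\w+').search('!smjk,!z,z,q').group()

'smjk'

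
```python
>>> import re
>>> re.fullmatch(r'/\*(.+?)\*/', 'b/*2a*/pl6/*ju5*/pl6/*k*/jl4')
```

For `fullmatch`, every character of the input must be accounted for by the pattern.
Here the string isn't matched end-to-end, so the call returns None.

None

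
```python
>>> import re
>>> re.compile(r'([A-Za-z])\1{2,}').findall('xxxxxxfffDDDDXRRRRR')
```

A backreference is literal: `\1` must see the identical characters the first group matched.
Scanning left to right: at [0:6] match 'xxxxxx', group 1 = 'x'; at [6:9] match 'fff', group 1 = 'f'; at [9:13] match 'DDDD', group 1 = 'D'; at [14:19] match 'RRRRR', group 1 = 'R'.
`findall` collects group 1 from each match (4 total).

['x', 'f', 'D', 'R']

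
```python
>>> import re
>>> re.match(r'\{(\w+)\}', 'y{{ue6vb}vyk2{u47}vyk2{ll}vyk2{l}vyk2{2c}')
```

None

With `match`, the pattern is implicitly anchored at the beginning.
Here the string doesn't start with a match, so the call returns None.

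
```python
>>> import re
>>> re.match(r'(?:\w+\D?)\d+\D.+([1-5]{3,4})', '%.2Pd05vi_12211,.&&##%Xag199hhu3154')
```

None

This matches one or more of a word character, then optionally a non-digit (non-capturing group); then one or more of a digit, then a non-digit; then one or more of any character; then 3 to 4 of a character in [1-5] (captured).
With `match`, the pattern is implicitly anchored at the beginning.
Here the pattern fails at index 0, so the call returns None.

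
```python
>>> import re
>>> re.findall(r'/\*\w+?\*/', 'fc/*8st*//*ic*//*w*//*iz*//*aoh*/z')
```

['/*8st*/', '/*ic*/', '/*w*/', '/*iz*/', '/*aoh*/']

`findall` yields the raw match text (5 of them) because the pattern has no groups.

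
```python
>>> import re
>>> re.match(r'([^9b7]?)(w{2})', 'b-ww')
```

None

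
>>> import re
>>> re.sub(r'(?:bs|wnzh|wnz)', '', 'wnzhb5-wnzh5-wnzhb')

'b5-5-b'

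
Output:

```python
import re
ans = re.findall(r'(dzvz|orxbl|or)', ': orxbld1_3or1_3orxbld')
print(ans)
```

['orxbl', 'or', 'orxbl']

Alternation isn't longest-match — the leftmost alternative that fits at this position is chosen.
Scanning left to right: at [2:7] match 'orxbl', group 1 = 'orxbl'; at [11:13] match 'or', group 1 = 'or'; at [16:21] match 'orxbl', group 1 = 'orxbl'.
Because there's exactly one group, `findall` drops the full match and keeps group 1 from each hit.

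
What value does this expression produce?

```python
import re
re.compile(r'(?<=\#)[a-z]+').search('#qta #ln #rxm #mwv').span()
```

(1, 4)

Lookahead/lookbehind check context without consuming it, so the matched span excludes the asserted characters.
`search` walks the string left to right and returns the first match it finds.
The match spans [1:4] → 'qta'.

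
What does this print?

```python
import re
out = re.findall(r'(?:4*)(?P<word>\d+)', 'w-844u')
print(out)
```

['844']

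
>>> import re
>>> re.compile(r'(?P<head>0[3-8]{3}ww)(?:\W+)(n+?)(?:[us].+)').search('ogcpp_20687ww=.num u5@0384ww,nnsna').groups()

('0687ww', 'n')

The match spans [7:34] → '0687ww=.num u5@0384ww,nnsna'.
Captured: group 1 = '0687ww', group 2 = 'n'.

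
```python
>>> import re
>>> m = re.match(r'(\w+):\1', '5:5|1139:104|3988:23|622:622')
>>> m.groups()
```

('5',)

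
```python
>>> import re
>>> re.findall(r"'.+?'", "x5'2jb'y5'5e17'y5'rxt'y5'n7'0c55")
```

The `?` after the quantifier makes it lazy — it takes as little as possible before letting the rest of the pattern try.
Matches: at [2:7] → "'2jb'"; at [9:15] → "'5e17'"; at [17:22] → "'rxt'"; at [24:28] → "'n7'".
No capturing groups, so `findall` returns the 4 full match strings.

["'2jb'", "'5e17'", "'rxt'", "'n7'"]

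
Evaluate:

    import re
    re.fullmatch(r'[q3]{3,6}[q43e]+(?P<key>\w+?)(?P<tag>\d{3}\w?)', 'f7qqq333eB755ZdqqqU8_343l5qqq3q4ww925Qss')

None

For `fullmatch`, every character of the input must be accounted for by the pattern.
Here the string isn't matched end-to-end, so the call returns None.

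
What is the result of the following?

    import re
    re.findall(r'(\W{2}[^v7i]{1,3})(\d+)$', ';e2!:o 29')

[('!:o 2', '9')]

The pattern matches exactly 2 of a non-word character, then 1 to 3 of any character except [v7i] (captured); then one or more of a digit (captured); then anchored at the end.
2 groups means the one result is a tuple of 2 captured strings — 1 here.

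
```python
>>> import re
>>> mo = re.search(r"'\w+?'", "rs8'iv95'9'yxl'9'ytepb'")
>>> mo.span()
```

(3, 9)

`re.search` tries every starting position until one works.
The match spans [3:9] → "'iv95'".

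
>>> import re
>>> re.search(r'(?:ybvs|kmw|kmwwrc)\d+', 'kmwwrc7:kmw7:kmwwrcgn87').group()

`search` walks the string left to right and returns the first match it finds.
The match spans [0:7] → 'kmwwrc7'.

'kmwwrc7'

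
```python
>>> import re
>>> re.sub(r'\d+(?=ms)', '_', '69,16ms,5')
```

'69,_ms,5'

Because the assertion is zero-width, the text it checks is not consumed and won't appear in the result.
Matches: at [3:5] → '16'.
Each match is replaced by '_'.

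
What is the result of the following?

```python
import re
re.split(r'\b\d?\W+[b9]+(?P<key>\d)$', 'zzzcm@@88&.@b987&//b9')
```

['zzzcm@@88&.@b987', '9', '']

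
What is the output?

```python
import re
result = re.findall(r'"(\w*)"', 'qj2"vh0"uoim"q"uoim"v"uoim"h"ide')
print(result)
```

['vh0', 'q', 'v', 'h']

`findall` collects group 1 from each match (4 total).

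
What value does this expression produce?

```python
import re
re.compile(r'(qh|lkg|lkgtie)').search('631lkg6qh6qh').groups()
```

('lkg',)

Unlike `match`, `search` isn't anchored — it looks for the pattern anywhere in the string.
The match spans [3:6] → 'lkg'.
Captured: group 1 = 'lkg'.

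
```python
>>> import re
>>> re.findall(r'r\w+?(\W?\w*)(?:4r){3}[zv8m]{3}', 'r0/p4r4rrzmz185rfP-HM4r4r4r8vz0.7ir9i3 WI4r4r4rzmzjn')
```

['-HM', ' WI']

Pattern: a literal 'r', then one or more of a word character (lazy); then optionally a non-word character, then zero or more of a word character (captured); then the literal '4r' repeated 3 times, then exactly 3 of one of [zv8m].
Scanning left to right: at [5:30] match 'r4rrzmz185rfP-HM4r4r4r8vz', group 1 = '-HM'; at [34:50] match 'r9i3 WI4r4r4rzmz', group 1 = ' WI'.
Because there's exactly one group, `findall` drops the full match and keeps group 1 from each hit.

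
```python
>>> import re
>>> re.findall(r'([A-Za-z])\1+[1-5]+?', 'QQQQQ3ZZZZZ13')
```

['Q', 'Z']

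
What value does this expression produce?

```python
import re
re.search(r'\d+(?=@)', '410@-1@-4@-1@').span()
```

(0, 3)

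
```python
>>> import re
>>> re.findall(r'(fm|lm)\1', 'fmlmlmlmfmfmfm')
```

`\1` has to match the exact text group 1 already captured.
One capturing group, so `findall` returns just the captured substring from each match — 2 in all.

['lm', 'fm']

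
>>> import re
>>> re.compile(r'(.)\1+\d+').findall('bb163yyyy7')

A backreference is literal: `\1` must see the identical characters the first group matched.
Walking the string: at [0:5] match 'bb163', group 1 = 'b'; at [5:10] match 'yyyy7', group 1 = 'y'.
`findall` collects group 1 from each match (2 total).

['b', 'y']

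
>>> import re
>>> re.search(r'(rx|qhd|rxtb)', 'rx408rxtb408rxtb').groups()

('rx',)

The match spans [0:2] → 'rx'.
Captured: group 1 = 'rx'.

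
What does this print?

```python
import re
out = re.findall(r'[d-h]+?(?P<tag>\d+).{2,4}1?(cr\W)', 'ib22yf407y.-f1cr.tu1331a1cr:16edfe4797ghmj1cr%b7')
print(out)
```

[('407', 'cr.'), ('4797', 'cr%')]

Pattern: one or more of a character in [d-h] (lazy); then one or more of a digit (captured as 'tag'); then 2 to 4 of any character, then optionally the literal '1'; then the literal 'cr', then a non-word character (captured).
2 groups means each result is a tuple of 2 captured strings — 2 here.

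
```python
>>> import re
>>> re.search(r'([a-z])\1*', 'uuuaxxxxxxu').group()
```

'uuu'

After group 1 captures some text, `\1` only succeeds where that same text appears again.
The match spans [0:3] → 'uuu'.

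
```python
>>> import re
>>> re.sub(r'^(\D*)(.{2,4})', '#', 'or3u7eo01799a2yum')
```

'#o01799a2yum'

The pattern matches anchored at the start of the string; then zero or more of a non-digit (captured); then 2 to 4 of any character (captured).
Matches: at [0:6] → 'or3u7e'.
`sub` substitutes '#' at each match site.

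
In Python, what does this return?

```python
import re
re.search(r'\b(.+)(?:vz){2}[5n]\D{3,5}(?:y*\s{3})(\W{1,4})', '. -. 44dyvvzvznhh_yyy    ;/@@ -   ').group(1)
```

'44dyv'

The match spans [5:28] → '44dyvvzvznhh_yyy    ;/@'.
Captured: group 1 = '44dyv', group 2 = ' ;/@'.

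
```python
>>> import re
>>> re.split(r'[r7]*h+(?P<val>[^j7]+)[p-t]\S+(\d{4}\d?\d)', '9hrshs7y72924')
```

['9', 'rsh', '72924', '']

The pattern matches zero or more of one of [r7], then one or more of the literal 'h'; then one or more of any character except [j7] (captured as 'val'); then a character in [p-t], then one or more of a non-whitespace character; then exactly 4 of a digit, then optionally a digit, then a digit (captured).
The group in the pattern means `split` returns the separators' captures alongside the pieces.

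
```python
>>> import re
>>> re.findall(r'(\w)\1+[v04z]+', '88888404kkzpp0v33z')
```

`\1` is not a pattern — it's the concrete string captured by group 1, re-applied verbatim.
Scanning left to right: at [0:8] match '88888404', group 1 = '8'; at [8:11] match 'kkz', group 1 = 'k'; at [11:15] match 'pp0v', group 1 = 'p'; at [15:18] match '33z', group 1 = '3'.
One capturing group, so `findall` returns just the captured substring from each match — 4 in all.

['8', 'k', 'p', '3']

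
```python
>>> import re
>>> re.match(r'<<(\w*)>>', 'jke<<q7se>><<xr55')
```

None

`re.match` only tries the pattern at the start of the string.
Here the string doesn't start with a match, so the call returns None.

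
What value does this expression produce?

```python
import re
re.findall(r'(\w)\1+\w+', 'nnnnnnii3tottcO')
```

['n']

The backreference `\1` re-matches whatever the first group consumed, character for character.
One capturing group, so `findall` returns just the captured substring from the one match — 1 in all.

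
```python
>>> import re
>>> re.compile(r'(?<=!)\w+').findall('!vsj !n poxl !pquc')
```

['vsj', 'n', 'pquc']

The positive lookaround only admits positions where the adjacent text matches; those characters stay outside the span.
With no groups in the pattern, `findall` gives back each whole match — 3 here.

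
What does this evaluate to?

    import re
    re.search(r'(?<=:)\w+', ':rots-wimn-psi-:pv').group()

'rots'

The `(?=…)`/`(?<=…)` assertion just peeks at neighbouring text; it doesn't advance the match position.
The match spans [1:5] → 'rots'.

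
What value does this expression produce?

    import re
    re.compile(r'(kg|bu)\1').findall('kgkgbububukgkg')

`\1` has to match the exact text group 1 already captured.
One capturing group, so `findall` returns just the captured substring from each match — 3 in all.

['kg', 'bu', 'kg']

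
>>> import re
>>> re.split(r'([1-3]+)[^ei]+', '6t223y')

This matches one or more of a character in [1-3] (captured); then one or more of any character except [ei].
Matches to split on: at [2:6] → '223y'.
The group in the pattern means `split` returns the separators' captures alongside the pieces.

['6t', '223', '']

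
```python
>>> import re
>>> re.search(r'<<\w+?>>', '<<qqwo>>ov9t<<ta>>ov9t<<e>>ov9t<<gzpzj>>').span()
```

(0, 8)

`re.search` scans for the first position where the pattern succeeds.
The match spans [0:8] → '<<qqwo>>'.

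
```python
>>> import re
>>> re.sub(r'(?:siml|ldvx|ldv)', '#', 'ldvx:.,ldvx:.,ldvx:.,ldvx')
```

Alternation isn't longest-match — the leftmost alternative that fits at this position is chosen.
Matches: at [0:4] → 'ldvx'; at [7:11] → 'ldvx'; at [14:18] → 'ldvx'; at [21:25] → 'ldvx'.
Each match is replaced by '#'.

'#:.,#:.,#:.,#'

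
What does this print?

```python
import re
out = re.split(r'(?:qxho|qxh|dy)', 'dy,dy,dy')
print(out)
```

['', ',', ',', '']

Splitting on the pattern gives 4 pieces.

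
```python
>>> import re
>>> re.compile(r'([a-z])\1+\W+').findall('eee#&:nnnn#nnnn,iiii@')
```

`\1` has to match the exact text group 1 already captured.
Because there's exactly one group, `findall` drops the full match and keeps group 1 from each hit.

['e', 'n', 'n', 'i']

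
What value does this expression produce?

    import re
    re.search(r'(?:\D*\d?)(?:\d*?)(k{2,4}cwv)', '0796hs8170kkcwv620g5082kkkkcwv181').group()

'hs8170kkcwv'

This matches zero or more of a non-digit, then optionally a digit (non-capturing group); then zero or more of a digit (lazy) (non-capturing group); then 2 to 4 of the literal 'k', then the literal 'cwv' (captured).
`search` walks the string left to right and returns the first match it finds.
The match spans [4:15] → 'hs8170kkcwv'.
Captured: group 1 = 'kkcwv'.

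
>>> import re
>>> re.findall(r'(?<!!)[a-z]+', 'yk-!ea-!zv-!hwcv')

['yk', 'a', 'v', 'wcv']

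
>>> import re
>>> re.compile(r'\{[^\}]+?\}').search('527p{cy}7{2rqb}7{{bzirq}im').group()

'{cy}'

The match spans [4:8] → '{cy}'.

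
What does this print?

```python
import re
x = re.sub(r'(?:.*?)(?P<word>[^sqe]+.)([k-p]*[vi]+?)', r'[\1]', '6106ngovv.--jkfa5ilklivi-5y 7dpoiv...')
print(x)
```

The pattern matches zero or more of any character (lazy) (non-capturing group); then one or more of any character except [sqe], then any character (captured as 'word'); then zero or more of a character in [k-p], then one or more of one of [vi] (lazy) (captured).
The `?` after the quantifier makes it lazy — it takes as little as possible before letting the rest of the pattern try.
Matches: at [0:34] → '6106ngovv.--jkfa5ilklivi-5y 7dpoiv'.
The replacement refers to a captured group, so each match is rewritten using its own captured text.

[6106ngovv.--jkfa5ilklivi-5y 7dpoi]...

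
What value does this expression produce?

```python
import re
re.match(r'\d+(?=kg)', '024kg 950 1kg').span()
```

(0, 3)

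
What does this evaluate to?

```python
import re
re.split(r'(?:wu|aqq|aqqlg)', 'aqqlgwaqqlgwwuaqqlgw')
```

Alternation tries branches left to right and keeps the first one that lets the overall match succeed at that position.
Matches to split on: at [0:3] → 'aqq'; at [6:9] → 'aqq'; at [12:14] → 'wu'; at [14:17] → 'aqq'.
The string is cut at each match, leaving 5 pieces.

['', 'lgw', 'lgw', '', 'lgw']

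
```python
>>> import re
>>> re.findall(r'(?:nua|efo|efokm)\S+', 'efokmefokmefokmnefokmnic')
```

['efokmefokmefokmnefokmnic']

Scanning left to right: at [0:24] → 'efokmefokmefokmnefokmnic'.
With no groups in the pattern, `findall` gives back each whole match — 1 here.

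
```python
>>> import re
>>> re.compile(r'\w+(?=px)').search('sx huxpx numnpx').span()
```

(3, 6)

The positive lookaround only admits positions where the adjacent text matches; those characters stay outside the span.
`re.search` tries every starting position until one works.
The match spans [3:6] → 'hux'.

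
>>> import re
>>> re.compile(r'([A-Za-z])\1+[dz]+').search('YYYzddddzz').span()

(0, 10)

`\1` has to match the exact text group 1 already captured.
`re.search` tries every starting position until one works.
The match spans [0:10] → 'YYYzddddzz'.
Captured: group 1 = 'Y'.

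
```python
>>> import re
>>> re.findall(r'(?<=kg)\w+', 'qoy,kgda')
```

['da']

The positive lookaround only admits positions where the adjacent text matches; those characters stay outside the span.
Since nothing is captured, `findall` lists the 1 matched substring directly.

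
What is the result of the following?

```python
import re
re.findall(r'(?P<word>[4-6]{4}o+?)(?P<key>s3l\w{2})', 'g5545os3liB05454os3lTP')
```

[('5545o', 's3liB'), ('5454o', 's3lTP')]

The pattern matches exactly 4 of a character in [4-6], then one or more of a literal 'o' (lazy) (captured as 'word'); then the literal 's3l', then exactly 2 of a word character (captured as 'key').
Multiple groups make `findall` return tuples — one 2-tuple for each match.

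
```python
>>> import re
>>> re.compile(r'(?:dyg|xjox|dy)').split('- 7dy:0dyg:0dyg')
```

['- 7', ':0', ':0', '']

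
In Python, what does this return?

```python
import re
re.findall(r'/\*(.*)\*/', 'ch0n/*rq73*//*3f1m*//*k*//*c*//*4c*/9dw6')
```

['rq73*//*3f1m*//*k*//*c*//*4c']

Because there's exactly one group, `findall` drops the full match and keeps group 1 from the one hit.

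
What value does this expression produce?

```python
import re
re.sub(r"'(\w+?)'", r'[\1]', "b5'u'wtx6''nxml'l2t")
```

"b5[u]wtx6'[nxml]l2t"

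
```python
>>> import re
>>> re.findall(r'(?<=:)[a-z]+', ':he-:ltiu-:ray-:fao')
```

['he', 'ltiu', 'ray', 'fao']

The positive lookaround only admits positions where the adjacent text matches; those characters stay outside the span.
`findall` yields the raw match text (4 of them) because the pattern has no groups.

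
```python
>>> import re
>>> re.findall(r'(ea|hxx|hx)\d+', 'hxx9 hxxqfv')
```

Scanning left to right: at [0:4] match 'hxx9', group 1 = 'hxx'.
One capturing group, so `findall` returns just the captured substring from the one match — 1 in all.

['hxx']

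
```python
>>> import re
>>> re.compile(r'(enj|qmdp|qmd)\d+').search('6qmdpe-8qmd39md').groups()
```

('qmd',)

`re.search` tries every starting position until one works.
The match spans [8:13] → 'qmd39'.
Captured: group 1 = 'qmd'.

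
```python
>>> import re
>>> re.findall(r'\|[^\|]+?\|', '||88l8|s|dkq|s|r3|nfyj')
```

Since nothing is captured, `findall` lists the 3 matched substrings directly.

['|88l8|', '|dkq|', '|r3|']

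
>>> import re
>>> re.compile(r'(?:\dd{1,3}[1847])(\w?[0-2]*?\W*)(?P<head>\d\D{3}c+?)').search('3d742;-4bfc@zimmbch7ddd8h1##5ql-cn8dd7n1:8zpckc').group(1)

'h1##'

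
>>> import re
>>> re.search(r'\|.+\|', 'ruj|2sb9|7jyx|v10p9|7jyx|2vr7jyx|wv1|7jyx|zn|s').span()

Unlike `match`, `search` isn't anchored — it looks for the pattern anywhere in the string.
The match spans [3:45] → '|2sb9|7jyx|v10p9|7jyx|2vr7jyx|wv1|7jyx|zn|'.

(3, 45)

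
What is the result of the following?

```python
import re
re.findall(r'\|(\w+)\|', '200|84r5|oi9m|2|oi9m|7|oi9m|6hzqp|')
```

Walking the string: at [3:9] match '|84r5|', group 1 = '84r5'; at [13:16] match '|2|', group 1 = '2'; at [20:23] match '|7|', group 1 = '7'; at [27:34] match '|6hzqp|', group 1 = '6hzqp'.
Because there's exactly one group, `findall` drops the full match and keeps group 1 from each hit.

['84r5', '2', '7', '6hzqp']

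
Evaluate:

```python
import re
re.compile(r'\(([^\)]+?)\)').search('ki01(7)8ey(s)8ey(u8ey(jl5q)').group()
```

The match spans [4:7] → '(7)'.

'(7)'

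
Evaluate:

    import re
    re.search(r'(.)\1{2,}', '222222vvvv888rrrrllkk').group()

'222222'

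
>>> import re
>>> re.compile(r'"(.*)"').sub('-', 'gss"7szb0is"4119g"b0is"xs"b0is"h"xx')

Every occurrence is swapped for '-'.

'gss-xx'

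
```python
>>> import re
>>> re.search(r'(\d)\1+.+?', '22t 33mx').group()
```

The backreference `\1` re-matches whatever the first group consumed, character for character.
The match spans [0:3] → '22t'.

'22t'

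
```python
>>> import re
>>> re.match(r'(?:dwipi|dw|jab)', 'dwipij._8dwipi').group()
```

Alternation isn't longest-match — the leftmost alternative that fits at this position is chosen.
With `match`, the pattern is implicitly anchored at the beginning.
The match spans [0:5] → 'dwipi'.

'dwipi'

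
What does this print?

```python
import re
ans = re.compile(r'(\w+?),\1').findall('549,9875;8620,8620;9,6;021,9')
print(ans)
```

The backreference `\1` re-matches whatever the first group consumed, character for character.
Walking the string: at [2:5] match '9,9', group 1 = '9'; at [9:18] match '8620,8620', group 1 = '8620'.
`findall` collects group 1 from each match (2 total).

['9', '8620']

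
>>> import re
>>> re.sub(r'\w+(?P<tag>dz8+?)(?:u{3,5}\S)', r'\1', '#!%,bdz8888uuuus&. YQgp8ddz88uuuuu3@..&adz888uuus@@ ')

The pattern matches one or more of a word character; then the literal 'dz', then one or more of the literal '8' (lazy) (captured as 'tag'); then 3 to 5 of a literal 'u', then a non-whitespace character (non-capturing group).
Matches: at [4:16] → 'bdz8888uuuus'; at [19:35] → 'YQgp8ddz88uuuuu3'; at [39:49] → 'adz888uuus'.
Each match is replaced using the text its own group 1 captured.

'#!%,dz8888&. dz88@..&dz888@@ '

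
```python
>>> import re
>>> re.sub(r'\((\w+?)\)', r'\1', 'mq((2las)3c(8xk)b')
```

Matches: at [3:9] → '(2las)'; at [11:16] → '(8xk)'.
`\1` in the replacement pulls in group 1's text for each match.

'mq(2las3c8xkb'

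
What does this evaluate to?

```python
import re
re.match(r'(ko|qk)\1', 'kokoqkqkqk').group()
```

'koko'

`re.match` only tries the pattern at the start of the string.
The match spans [0:4] → 'koko'.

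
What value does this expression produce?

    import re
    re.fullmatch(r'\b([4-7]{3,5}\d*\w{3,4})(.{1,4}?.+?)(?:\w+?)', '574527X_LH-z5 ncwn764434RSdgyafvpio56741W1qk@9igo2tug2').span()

This matches a word boundary (`\b`, zero-width); then 3 to 5 of a character in [4-7], then zero or more of a digit, then 3 to 4 of a word character (captured); then 1 to 4 of any character (lazy), then one or more of any character (lazy) (captured); then one or more of a word character (lazy) (non-capturing group).
`re.fullmatch` requires the pattern to consume the entire string.
The match spans [0:54] → '574527X_LH-z5 ncwn764434RSdgyafvpio56741W1qk@9igo2tug2'.
Captured: group 1 = '574527X_LH', group 2 = '-z5 ncwn764434RSdgyafvpio56741W1qk@'.

(0, 54)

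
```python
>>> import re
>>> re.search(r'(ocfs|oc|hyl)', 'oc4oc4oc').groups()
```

('oc',)

`re.search` tries every starting position until one works.
The match spans [0:2] → 'oc'.
Captured: group 1 = 'oc'.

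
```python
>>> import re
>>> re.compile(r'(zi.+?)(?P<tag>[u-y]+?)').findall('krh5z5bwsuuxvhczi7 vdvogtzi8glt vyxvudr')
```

[('zi7 ', 'v'), ('zi8glt ', 'v')]

Pattern: the literal 'zi', then one or more of any character (lazy) (captured); then one or more of a character in [u-y] (lazy) (captured as 'tag').
Lazy quantifiers expand one character at a time until the remainder of the pattern can match.
Scanning left to right: at [15:20] match 'zi7 v', groups = ('zi7 ', 'v'); at [25:33] match 'zi8glt v', groups = ('zi8glt ', 'v').
`findall` packs the 2 group values into a tuple for every match.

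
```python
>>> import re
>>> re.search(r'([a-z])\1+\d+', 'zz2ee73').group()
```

After group 1 captures some text, `\1` only succeeds where that same text appears again.
The match spans [0:3] → 'zz2'.

'zz2'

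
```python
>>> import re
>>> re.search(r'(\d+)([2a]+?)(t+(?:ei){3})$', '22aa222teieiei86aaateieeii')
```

None

The pattern matches one or more of a digit (captured); then one or more of one of [2a] (lazy) (captured); then one or more of a literal 't', then the literal 'ei' repeated 3 times (captured); then anchored at the end.
`re.search` tries every starting position until one works.
Here the pattern never matches, so the call returns None.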